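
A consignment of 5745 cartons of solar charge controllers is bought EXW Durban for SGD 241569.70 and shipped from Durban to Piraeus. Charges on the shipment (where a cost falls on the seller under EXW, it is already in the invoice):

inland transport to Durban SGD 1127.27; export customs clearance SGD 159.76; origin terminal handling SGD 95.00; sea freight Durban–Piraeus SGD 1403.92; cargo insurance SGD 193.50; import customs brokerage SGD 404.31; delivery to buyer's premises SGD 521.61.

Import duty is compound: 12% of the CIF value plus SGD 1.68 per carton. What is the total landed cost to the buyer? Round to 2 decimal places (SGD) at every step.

Total landed cost: SGD 284472.57

EXW: the seller makes goods available at their premises; the buyer bears all onward costs.
CIF value = EXW price + inland to port + export clearance + origin terminal + freight + insurance = 241569.70 + 1127.27 + 159.76 + 95.00 + 1403.92 + 193.50 = 244549.15
Ad valorem component: 244549.15 × 12% = 29345.90
Specific component: 5745 × 1.68 = 9651.60
Import duty = 29345.90 + 9651.60 = 38997.50
Buyer bears: inland to port 1127.27 + export clearance 159.76 + origin terminal 95.00 + freight 1403.92 + insurance 193.50 + brokerage 404.31 + delivery 521.61 + duty 38997.50 = 42902.87
Landed cost = invoice 241569.70 + 42902.87 = 284472.57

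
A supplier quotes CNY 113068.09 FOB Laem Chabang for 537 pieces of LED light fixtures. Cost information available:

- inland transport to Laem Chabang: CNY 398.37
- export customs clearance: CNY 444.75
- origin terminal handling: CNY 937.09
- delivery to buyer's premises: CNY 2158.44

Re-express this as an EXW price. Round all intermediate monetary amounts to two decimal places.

EXW price: CNY 111287.88

Not relevant to the conversion: delivery — on the buyer under both terms; not part of either seller's price.
From FOB to EXW, the seller no longer bears: inland to port, export clearance, origin terminal.
EXW price = 113068.09 − 398.37 − 444.75 − 937.09 = 111287.88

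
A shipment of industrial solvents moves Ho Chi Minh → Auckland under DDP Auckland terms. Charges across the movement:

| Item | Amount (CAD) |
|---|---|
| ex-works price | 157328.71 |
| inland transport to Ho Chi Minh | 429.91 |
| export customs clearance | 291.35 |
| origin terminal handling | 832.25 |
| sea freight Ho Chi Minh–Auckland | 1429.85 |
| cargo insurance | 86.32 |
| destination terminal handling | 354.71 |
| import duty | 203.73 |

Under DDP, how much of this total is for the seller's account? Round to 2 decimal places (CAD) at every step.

DDP: the seller bears all costs including import duty.
Seller's account: goods 157328.71 + inland to port 429.91 + export clearance 291.35 + origin terminal 832.25 + freight 1429.85 + insurance 86.32 + destination terminal 354.71 + duty 203.73 = 160956.83
Buyer's account: 0.00

Seller's account: CAD 160956.83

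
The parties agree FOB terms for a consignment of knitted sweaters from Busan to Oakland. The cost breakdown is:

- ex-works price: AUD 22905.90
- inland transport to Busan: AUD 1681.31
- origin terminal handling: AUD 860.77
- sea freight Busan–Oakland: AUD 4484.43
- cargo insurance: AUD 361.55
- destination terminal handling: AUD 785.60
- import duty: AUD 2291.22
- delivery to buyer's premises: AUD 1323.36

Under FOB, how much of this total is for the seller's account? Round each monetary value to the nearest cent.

Seller's account: AUD 25447.98

FOB: the seller bears costs until goods are on board at the origin port; the buyer bears freight, insurance and all costs thereafter.
Seller's account: goods 22905.90 + inland to port 1681.31 + origin terminal 860.77 = 25447.98
Buyer's account: freight 4484.43 + insurance 361.55 + destination terminal 785.60 + duty 2291.22 + delivery 1323.36 = 9246.16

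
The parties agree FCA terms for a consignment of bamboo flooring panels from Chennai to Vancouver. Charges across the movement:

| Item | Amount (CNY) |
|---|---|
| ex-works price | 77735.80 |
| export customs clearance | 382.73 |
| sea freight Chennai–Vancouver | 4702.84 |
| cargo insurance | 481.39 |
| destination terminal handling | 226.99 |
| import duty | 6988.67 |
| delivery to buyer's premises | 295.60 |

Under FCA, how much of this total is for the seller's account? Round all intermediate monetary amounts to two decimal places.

Seller's account: CNY 78118.53

FCA: the seller delivers export-cleared goods to the carrier; the buyer bears costs from that point.
Seller's account: goods 77735.80 + export clearance 382.73 = 78118.53
Buyer's account: freight 4702.84 + insurance 481.39 + destination terminal 226.99 + duty 6988.67 + delivery 295.60 = 12695.49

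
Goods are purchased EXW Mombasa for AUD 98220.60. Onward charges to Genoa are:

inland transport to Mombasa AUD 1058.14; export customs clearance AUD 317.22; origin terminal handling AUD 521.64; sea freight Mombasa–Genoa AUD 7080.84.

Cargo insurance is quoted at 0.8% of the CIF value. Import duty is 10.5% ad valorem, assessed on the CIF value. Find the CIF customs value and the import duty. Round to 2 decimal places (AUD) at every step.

Let C be the CIF value. C = EXW price + pre-shipment costs + freight + 0.8% × C
C − 0.8% × C = 98220.60 + 1058.14 + 317.22 + 521.64 + 7080.84
0.992 × C = 107198.44
C = 107198.44 / 0.992 = 108062.94
Insurance premium = 0.8% × 108062.94 = 864.50
Import duty = 108062.94 × 10.5% = 11346.61

CIF value: AUD 108062.94; import duty: AUD 11346.61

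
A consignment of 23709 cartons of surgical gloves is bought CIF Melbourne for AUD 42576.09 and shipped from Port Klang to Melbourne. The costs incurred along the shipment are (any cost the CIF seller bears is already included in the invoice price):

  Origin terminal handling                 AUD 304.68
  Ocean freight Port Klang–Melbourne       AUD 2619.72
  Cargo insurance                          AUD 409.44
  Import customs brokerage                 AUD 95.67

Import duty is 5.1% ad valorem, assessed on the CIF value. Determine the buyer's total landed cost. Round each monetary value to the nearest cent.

Total landed cost: AUD 44843.14

CIF: the seller pays costs through ocean freight and marine insurance to the destination port.
Already in the invoice (seller's account under CIF): origin terminal, freight, insurance — exclude.
The CIF price already equals the CIF value: 42576.09
Import duty = 42576.09 × 5.1% = 2171.38
Buyer bears: brokerage 95.67 + duty 2171.38 = 2267.05
Landed cost = invoice 42576.09 + 2267.05 = 44843.14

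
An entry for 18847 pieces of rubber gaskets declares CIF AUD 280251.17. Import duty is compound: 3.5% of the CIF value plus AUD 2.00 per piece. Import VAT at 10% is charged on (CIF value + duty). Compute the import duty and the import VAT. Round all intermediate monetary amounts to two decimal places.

Ad valorem component: 280251.17 × 3.5% = 9808.79
Specific component: 18847 × 2.00 = 37694.00
Import duty = 9808.79 + 37694.00 = 47502.79
VAT base = CIF + duty = 280251.17 + 47502.79 = 327753.96
Import VAT = 327753.96 × 10% = 32775.40

Import duty: AUD 47502.79; import VAT: AUD 32775.40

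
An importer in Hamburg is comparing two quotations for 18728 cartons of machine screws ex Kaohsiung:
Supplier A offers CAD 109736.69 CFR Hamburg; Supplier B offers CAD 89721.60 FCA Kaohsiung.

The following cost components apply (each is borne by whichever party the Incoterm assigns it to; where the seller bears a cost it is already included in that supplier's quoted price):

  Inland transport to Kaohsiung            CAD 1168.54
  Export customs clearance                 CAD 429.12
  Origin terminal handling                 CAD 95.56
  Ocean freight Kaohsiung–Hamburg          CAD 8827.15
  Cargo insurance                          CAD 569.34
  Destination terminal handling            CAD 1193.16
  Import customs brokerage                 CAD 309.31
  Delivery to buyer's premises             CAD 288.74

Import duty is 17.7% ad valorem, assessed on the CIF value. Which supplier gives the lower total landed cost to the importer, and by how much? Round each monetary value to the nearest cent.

Supplier A (CFR):
CIF value = CFR price + insurance = 109736.69 + 569.34 = 110306.03
Import duty = 110306.03 × 17.7% = 19524.17
Buyer bears (A): 569.34 + 1193.16 + 309.31 + 288.74 = 2360.55
Landed cost (A) = invoice 109736.69 + 2360.55 + duty 19524.17 = 131621.41
Supplier B (FCA):
CIF value = FCA price + origin terminal + freight + insurance = 89721.60 + 95.56 + 8827.15 + 569.34 = 99213.65
Import duty = 99213.65 × 17.7% = 17560.82
Buyer bears (B): 95.56 + 8827.15 + 569.34 + 1193.16 + 309.31 + 288.74 = 11283.26
Landed cost (B) = invoice 89721.60 + 11283.26 + duty 17560.82 = 118565.68
Difference = |131621.41 − 118565.68| = 13055.73

Supplier B is cheaper by CAD 13055.73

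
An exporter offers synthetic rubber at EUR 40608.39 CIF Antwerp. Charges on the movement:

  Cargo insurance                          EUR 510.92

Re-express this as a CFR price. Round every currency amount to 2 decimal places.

CFR price: EUR 40097.47

From CIF to CFR, the seller no longer bears: insurance.
CFR price = 40608.39 − 510.92 = 40097.47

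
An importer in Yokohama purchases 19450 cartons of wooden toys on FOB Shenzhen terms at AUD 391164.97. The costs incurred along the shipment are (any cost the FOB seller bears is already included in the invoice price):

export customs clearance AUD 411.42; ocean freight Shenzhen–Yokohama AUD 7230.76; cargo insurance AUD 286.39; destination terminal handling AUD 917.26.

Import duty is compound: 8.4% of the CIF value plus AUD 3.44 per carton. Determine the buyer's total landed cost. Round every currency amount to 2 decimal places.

FOB: the seller bears costs until goods are on board at the origin port; the buyer bears freight, insurance and all costs thereafter.
Already in the invoice (seller's account under FOB): export clearance — exclude.
CIF value = FOB price + freight + insurance = 391164.97 + 7230.76 + 286.39 = 398682.12
Ad valorem component: 398682.12 × 8.4% = 33489.30
Specific component: 19450 × 3.44 = 66908.00
Import duty = 33489.30 + 66908.00 = 100397.30
Buyer bears: freight 7230.76 + insurance 286.39 + destination terminal 917.26 + duty 100397.30 = 108831.71
Landed cost = invoice 391164.97 + 108831.71 = 499996.68

Total landed cost: AUD 499996.68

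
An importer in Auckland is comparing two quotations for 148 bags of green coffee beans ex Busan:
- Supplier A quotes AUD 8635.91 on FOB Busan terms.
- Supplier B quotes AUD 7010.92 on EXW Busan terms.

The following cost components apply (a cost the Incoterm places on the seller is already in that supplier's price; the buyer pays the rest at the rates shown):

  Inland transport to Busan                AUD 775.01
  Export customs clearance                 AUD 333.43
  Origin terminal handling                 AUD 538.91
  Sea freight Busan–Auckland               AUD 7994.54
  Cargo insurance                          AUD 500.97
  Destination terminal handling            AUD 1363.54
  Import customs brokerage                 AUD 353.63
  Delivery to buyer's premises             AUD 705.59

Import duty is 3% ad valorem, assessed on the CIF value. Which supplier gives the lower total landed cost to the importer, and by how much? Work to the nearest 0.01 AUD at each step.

Supplier A (FOB):
CIF value = FOB price + freight + insurance = 8635.91 + 7994.54 + 500.97 = 17131.42
Import duty = 17131.42 × 3% = 513.94
Buyer bears (A): 7994.54 + 500.97 + 1363.54 + 353.63 + 705.59 = 10918.27
Landed cost (A) = invoice 8635.91 + 10918.27 + duty 513.94 = 20068.12
Supplier B (EXW):
CIF value = EXW price + inland to port + export clearance + origin terminal + freight + insurance = 7010.92 + 775.01 + 333.43 + 538.91 + 7994.54 + 500.97 = 17153.78
Import duty = 17153.78 × 3% = 514.61
Buyer bears (B): 775.01 + 333.43 + 538.91 + 7994.54 + 500.97 + 1363.54 + 353.63 + 705.59 = 12565.62
Landed cost (B) = invoice 7010.92 + 12565.62 + duty 514.61 = 20091.15
Difference = |20068.12 − 20091.15| = 23.03

Supplier A is cheaper by AUD 23.03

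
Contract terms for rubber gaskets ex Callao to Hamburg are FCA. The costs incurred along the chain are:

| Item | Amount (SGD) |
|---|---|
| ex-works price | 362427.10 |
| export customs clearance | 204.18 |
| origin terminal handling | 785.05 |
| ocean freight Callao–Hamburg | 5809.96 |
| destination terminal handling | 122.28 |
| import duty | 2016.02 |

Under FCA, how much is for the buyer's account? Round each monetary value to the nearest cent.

FCA: the seller delivers export-cleared goods to the carrier; the buyer bears costs from that point.
Seller's account: goods 362427.10 + export clearance 204.18 = 362631.28
Buyer's account: origin terminal 785.05 + freight 5809.96 + destination terminal 122.28 + duty 2016.02 = 8733.31

Buyer's account: SGD 8733.31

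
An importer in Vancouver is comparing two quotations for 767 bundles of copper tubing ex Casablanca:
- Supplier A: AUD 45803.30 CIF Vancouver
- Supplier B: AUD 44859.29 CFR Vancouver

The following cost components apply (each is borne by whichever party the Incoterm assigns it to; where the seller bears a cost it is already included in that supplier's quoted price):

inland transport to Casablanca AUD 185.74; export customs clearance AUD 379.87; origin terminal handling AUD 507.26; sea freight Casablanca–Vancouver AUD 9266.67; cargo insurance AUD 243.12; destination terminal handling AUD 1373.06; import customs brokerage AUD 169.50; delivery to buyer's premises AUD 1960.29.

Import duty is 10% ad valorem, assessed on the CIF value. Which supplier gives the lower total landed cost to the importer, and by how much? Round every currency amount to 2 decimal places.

Supplier A (CIF):
The CIF price already equals the CIF value: 45803.30
Import duty = 45803.30 × 10% = 4580.33
Buyer bears (A): 1373.06 + 169.50 + 1960.29 = 3502.85
Landed cost (A) = invoice 45803.30 + 3502.85 + duty 4580.33 = 53886.48
Supplier B (CFR):
CIF value = CFR price + insurance = 44859.29 + 243.12 = 45102.41
Import duty = 45102.41 × 10% = 4510.24
Buyer bears (B): 243.12 + 1373.06 + 169.50 + 1960.29 = 3745.97
Landed cost (B) = invoice 44859.29 + 3745.97 + duty 4510.24 = 53115.50
Difference = |53886.48 − 53115.50| = 770.98

Supplier B is cheaper by AUD 770.98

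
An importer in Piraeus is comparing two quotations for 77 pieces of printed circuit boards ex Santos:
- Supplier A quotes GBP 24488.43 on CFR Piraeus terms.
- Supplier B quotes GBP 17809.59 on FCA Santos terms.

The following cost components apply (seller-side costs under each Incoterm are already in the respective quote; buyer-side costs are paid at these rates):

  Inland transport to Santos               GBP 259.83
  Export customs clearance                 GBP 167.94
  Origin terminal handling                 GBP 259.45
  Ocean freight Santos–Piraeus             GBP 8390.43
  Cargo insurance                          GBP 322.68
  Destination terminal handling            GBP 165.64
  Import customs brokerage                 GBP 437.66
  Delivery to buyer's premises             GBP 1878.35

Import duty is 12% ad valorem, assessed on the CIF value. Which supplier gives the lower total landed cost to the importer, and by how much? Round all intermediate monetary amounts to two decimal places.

Supplier A (CFR):
CIF value = CFR price + insurance = 24488.43 + 322.68 = 24811.11
Import duty = 24811.11 × 12% = 2977.33
Buyer bears (A): 322.68 + 165.64 + 437.66 + 1878.35 = 2804.33
Landed cost (A) = invoice 24488.43 + 2804.33 + duty 2977.33 = 30270.09
Supplier B (FCA):
CIF value = FCA price + origin terminal + freight + insurance = 17809.59 + 259.45 + 8390.43 + 322.68 = 26782.15
Import duty = 26782.15 × 12% = 3213.86
Buyer bears (B): 259.45 + 8390.43 + 322.68 + 165.64 + 437.66 + 1878.35 = 11454.21
Landed cost (B) = invoice 17809.59 + 11454.21 + duty 3213.86 = 32477.66
Difference = |30270.09 − 32477.66| = 2207.57

Supplier A is cheaper by GBP 2207.57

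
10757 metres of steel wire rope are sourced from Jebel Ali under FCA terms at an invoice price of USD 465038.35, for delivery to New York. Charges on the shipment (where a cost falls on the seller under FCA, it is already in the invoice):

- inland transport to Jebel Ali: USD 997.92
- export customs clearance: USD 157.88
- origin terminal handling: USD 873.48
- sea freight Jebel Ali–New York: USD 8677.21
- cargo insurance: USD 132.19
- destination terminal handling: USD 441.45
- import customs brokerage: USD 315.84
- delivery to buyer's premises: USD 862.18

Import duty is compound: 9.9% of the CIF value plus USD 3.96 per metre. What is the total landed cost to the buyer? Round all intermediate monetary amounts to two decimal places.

FCA: the seller delivers export-cleared goods to the carrier; the buyer bears costs from that point.
Already in the invoice (seller's account under FCA): inland to port, export clearance — exclude.
CIF value = FCA price + origin terminal + freight + insurance = 465038.35 + 873.48 + 8677.21 + 132.19 = 474721.23
Ad valorem component: 474721.23 × 9.9% = 46997.40
Specific component: 10757 × 3.96 = 42597.72
Import duty = 46997.40 + 42597.72 = 89595.12
Buyer bears: origin terminal 873.48 + freight 8677.21 + insurance 132.19 + destination terminal 441.45 + brokerage 315.84 + delivery 862.18 + duty 89595.12 = 100897.47
Landed cost = invoice 465038.35 + 100897.47 = 565935.82

Total landed cost: USD 565935.82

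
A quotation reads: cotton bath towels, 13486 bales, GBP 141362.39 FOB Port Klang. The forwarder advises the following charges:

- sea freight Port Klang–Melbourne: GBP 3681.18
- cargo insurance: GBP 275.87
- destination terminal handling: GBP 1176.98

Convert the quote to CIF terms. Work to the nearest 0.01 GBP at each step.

CIF price: GBP 145319.44

Not relevant to the conversion: destination terminal — on the buyer under both terms; not part of either seller's price.
From FOB to CIF, the seller additionally bears: freight, insurance.
CIF price = 141362.39 + 3681.18 + 275.87 = 145319.44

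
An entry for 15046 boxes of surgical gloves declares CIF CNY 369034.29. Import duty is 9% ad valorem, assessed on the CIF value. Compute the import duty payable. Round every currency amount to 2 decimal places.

Import duty = 369034.29 × 9% = 33213.09

Import duty: CNY 33213.09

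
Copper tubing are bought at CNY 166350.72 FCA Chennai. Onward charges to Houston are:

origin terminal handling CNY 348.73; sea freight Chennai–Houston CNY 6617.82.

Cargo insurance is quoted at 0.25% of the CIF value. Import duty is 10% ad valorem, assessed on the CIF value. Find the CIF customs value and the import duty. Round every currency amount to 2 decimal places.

CIF value: CNY 173751.65; import duty: CNY 17375.17

Let C be the CIF value. C = FCA price + pre-shipment costs + freight + 0.25% × C
C − 0.25% × C = 166350.72 + 348.73 + 6617.82
0.9975 × C = 173317.27
C = 173317.27 / 0.9975 = 173751.65
Insurance premium = 0.25% × 173751.65 = 434.38
Import duty = 173751.65 × 10% = 17375.17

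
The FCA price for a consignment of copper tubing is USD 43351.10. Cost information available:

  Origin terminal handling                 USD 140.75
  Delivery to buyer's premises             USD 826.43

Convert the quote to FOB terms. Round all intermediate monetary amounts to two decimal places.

FOB price: USD 43491.85

Not relevant to the conversion: delivery — on the buyer under both terms; not part of either seller's price.
From FCA to FOB, the seller additionally bears: origin terminal.
FOB price = 43351.10 + 140.75 = 43491.85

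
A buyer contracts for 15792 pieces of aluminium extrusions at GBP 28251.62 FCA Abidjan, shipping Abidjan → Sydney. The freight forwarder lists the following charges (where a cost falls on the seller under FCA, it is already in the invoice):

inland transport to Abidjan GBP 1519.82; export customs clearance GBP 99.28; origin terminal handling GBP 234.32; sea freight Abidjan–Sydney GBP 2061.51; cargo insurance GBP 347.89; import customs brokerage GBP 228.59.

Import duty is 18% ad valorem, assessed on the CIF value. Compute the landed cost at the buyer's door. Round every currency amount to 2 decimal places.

Total landed cost: GBP 36685.09

FCA: the seller delivers export-cleared goods to the carrier; the buyer bears costs from that point.
Already in the invoice (seller's account under FCA): inland to port, export clearance — exclude.
CIF value = FCA price + origin terminal + freight + insurance = 28251.62 + 234.32 + 2061.51 + 347.89 = 30895.34
Import duty = 30895.34 × 18% = 5561.16
Buyer bears: origin terminal 234.32 + freight 2061.51 + insurance 347.89 + brokerage 228.59 + duty 5561.16 = 8433.47
Landed cost = invoice 28251.62 + 8433.47 = 36685.09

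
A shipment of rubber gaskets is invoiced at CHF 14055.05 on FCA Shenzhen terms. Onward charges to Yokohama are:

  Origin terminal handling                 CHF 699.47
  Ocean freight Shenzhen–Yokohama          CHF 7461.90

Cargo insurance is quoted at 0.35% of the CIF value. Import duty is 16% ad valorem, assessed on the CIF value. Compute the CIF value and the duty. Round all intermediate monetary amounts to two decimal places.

Let C be the CIF value. C = FCA price + pre-shipment costs + freight + 0.35% × C
C − 0.35% × C = 14055.05 + 699.47 + 7461.90
0.9965 × C = 22216.42
C = 22216.42 / 0.9965 = 22294.45
Insurance premium = 0.35% × 22294.45 = 78.03
Import duty = 22294.45 × 16% = 3567.11

CIF value: CHF 22294.45; import duty: CHF 3567.11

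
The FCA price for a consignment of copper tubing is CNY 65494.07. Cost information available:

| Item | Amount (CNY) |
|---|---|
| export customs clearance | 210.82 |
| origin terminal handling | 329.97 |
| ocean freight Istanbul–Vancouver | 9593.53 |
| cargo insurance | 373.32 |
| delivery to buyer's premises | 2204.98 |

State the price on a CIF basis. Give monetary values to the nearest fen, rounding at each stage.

Not relevant to the conversion: export clearance — on the seller under both FCA and CIF; already in the FCA price and stays in the CIF price. delivery — on the buyer under both terms; not part of either seller's price.
From FCA to CIF, the seller additionally bears: origin terminal, freight, insurance.
CIF price = 65494.07 + 329.97 + 9593.53 + 373.32 = 75790.89

CIF price: CNY 75790.89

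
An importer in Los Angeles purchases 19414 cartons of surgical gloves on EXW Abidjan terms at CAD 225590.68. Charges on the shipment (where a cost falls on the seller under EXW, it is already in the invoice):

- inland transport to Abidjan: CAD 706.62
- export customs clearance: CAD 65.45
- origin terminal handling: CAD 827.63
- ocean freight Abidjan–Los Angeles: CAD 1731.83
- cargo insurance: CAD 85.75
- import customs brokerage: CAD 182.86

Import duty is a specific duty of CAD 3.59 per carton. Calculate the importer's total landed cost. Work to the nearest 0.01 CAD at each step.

Total landed cost: CAD 298887.08

EXW: the seller makes goods available at their premises; the buyer bears all onward costs.
CIF value = EXW price + inland to port + export clearance + origin terminal + freight + insurance = 225590.68 + 706.62 + 65.45 + 827.63 + 1731.83 + 85.75 = 229007.96
Import duty = 19414 × 3.59 = 69696.26
Buyer bears: inland to port 706.62 + export clearance 65.45 + origin terminal 827.63 + freight 1731.83 + insurance 85.75 + brokerage 182.86 + duty 69696.26 = 73296.40
Landed cost = invoice 225590.68 + 73296.40 = 298887.08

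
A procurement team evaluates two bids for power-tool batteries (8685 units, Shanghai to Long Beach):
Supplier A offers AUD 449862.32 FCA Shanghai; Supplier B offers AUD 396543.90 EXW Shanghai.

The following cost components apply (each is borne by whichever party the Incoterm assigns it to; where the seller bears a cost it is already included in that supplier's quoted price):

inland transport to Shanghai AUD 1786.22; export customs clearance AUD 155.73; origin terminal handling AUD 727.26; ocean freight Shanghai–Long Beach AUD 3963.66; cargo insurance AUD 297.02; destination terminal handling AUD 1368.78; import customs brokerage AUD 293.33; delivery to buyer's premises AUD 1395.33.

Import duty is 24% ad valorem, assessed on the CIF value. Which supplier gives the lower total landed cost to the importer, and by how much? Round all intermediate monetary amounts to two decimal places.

Supplier A (FCA):
CIF value = FCA price + origin terminal + freight + insurance = 449862.32 + 727.26 + 3963.66 + 297.02 = 454850.26
Import duty = 454850.26 × 24% = 109164.06
Buyer bears (A): 727.26 + 3963.66 + 297.02 + 1368.78 + 293.33 + 1395.33 = 8045.38
Landed cost (A) = invoice 449862.32 + 8045.38 + duty 109164.06 = 567071.76
Supplier B (EXW):
CIF value = EXW price + inland to port + export clearance + origin terminal + freight + insurance = 396543.90 + 1786.22 + 155.73 + 727.26 + 3963.66 + 297.02 = 403473.79
Import duty = 403473.79 × 24% = 96833.71
Buyer bears (B): 1786.22 + 155.73 + 727.26 + 3963.66 + 297.02 + 1368.78 + 293.33 + 1395.33 = 9987.33
Landed cost (B) = invoice 396543.90 + 9987.33 + duty 96833.71 = 503364.94
Difference = |567071.76 − 503364.94| = 63706.82

Supplier B is cheaper by AUD 63706.82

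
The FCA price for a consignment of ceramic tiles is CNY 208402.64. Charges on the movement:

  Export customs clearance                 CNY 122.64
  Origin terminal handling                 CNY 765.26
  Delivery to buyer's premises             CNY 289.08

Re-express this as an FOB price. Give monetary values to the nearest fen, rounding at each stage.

Not relevant to the conversion: export clearance — on the seller under both FCA and FOB; already in the FCA price and stays in the FOB price. delivery — on the buyer under both terms; not part of either seller's price.
From FCA to FOB, the seller additionally bears: origin terminal.
FOB price = 208402.64 + 765.26 = 209167.90

FOB price: CNY 209167.90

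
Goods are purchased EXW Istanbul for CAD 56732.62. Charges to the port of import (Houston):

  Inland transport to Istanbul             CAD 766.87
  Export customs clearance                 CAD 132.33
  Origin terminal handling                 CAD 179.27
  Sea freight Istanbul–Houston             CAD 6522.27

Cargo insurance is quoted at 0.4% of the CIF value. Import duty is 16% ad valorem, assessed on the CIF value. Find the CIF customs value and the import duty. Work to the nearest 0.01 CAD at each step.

CIF value: CAD 64591.73; import duty: CAD 10334.68

Let C be the CIF value. C = EXW price + pre-shipment costs + freight + 0.4% × C
C − 0.4% × C = 56732.62 + 766.87 + 132.33 + 179.27 + 6522.27
0.996 × C = 64333.36
C = 64333.36 / 0.996 = 64591.73
Insurance premium = 0.4% × 64591.73 = 258.37
Import duty = 64591.73 × 16% = 10334.68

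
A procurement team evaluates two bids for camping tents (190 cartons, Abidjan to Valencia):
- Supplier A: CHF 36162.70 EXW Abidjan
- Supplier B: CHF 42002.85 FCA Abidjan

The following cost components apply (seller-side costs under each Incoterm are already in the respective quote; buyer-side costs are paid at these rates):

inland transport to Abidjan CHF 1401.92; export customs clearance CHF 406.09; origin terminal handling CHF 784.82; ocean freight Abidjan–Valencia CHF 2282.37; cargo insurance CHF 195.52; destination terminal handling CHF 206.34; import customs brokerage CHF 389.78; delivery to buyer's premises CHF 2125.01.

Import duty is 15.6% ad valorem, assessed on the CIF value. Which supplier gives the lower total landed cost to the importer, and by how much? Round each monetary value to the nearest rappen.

Supplier A is cheaper by CHF 4661.16

Supplier A (EXW):
CIF value = EXW price + inland to port + export clearance + origin terminal + freight + insurance = 36162.70 + 1401.92 + 406.09 + 784.82 + 2282.37 + 195.52 = 41233.42
Import duty = 41233.42 × 15.6% = 6432.41
Buyer bears (A): 1401.92 + 406.09 + 784.82 + 2282.37 + 195.52 + 206.34 + 389.78 + 2125.01 = 7791.85
Landed cost (A) = invoice 36162.70 + 7791.85 + duty 6432.41 = 50386.96
Supplier B (FCA):
CIF value = FCA price + origin terminal + freight + insurance = 42002.85 + 784.82 + 2282.37 + 195.52 = 45265.56
Import duty = 45265.56 × 15.6% = 7061.43
Buyer bears (B): 784.82 + 2282.37 + 195.52 + 206.34 + 389.78 + 2125.01 = 5983.84
Landed cost (B) = invoice 42002.85 + 5983.84 + duty 7061.43 = 55048.12
Difference = |50386.96 − 55048.12| = 4661.16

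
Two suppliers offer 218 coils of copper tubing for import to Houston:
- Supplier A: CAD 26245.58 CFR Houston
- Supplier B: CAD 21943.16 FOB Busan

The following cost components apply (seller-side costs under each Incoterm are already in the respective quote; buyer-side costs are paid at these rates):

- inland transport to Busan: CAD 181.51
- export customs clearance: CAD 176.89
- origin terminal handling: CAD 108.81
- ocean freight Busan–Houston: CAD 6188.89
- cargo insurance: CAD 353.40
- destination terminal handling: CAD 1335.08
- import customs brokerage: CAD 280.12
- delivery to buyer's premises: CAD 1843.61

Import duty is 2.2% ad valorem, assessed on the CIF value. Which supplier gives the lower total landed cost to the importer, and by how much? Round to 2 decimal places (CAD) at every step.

Supplier A (CFR):
CIF value = CFR price + insurance = 26245.58 + 353.40 = 26598.98
Import duty = 26598.98 × 2.2% = 585.18
Buyer bears (A): 353.40 + 1335.08 + 280.12 + 1843.61 = 3812.21
Landed cost (A) = invoice 26245.58 + 3812.21 + duty 585.18 = 30642.97
Supplier B (FOB):
CIF value = FOB price + freight + insurance = 21943.16 + 6188.89 + 353.40 = 28485.45
Import duty = 28485.45 × 2.2% = 626.68
Buyer bears (B): 6188.89 + 353.40 + 1335.08 + 280.12 + 1843.61 = 10001.10
Landed cost (B) = invoice 21943.16 + 10001.10 + duty 626.68 = 32570.94
Difference = |30642.97 − 32570.94| = 1927.97

Supplier A is cheaper by CAD 1927.97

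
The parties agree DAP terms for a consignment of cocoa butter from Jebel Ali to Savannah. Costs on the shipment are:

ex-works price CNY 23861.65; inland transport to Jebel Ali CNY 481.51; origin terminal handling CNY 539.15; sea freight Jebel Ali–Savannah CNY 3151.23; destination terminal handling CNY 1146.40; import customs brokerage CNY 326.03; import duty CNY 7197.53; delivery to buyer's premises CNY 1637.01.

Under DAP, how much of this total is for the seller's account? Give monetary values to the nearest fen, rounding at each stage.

DAP: the seller bears all costs to the named destination except import duty and clearance.
Seller's account: goods 23861.65 + inland to port 481.51 + origin terminal 539.15 + freight 3151.23 + destination terminal 1146.40 + delivery 1637.01 = 30816.95
Buyer's account: brokerage 326.03 + duty 7197.53 = 7523.56

Seller's account: CNY 30816.95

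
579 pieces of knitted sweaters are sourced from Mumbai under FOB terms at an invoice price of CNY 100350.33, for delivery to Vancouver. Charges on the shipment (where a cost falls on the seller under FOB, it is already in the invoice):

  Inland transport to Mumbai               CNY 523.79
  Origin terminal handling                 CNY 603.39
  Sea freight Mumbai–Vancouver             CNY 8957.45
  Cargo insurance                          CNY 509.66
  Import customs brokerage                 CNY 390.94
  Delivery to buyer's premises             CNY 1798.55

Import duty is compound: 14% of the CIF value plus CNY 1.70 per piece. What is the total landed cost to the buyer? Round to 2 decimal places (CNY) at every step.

Total landed cost: CNY 128365.67

FOB: the seller bears costs until goods are on board at the origin port; the buyer bears freight, insurance and all costs thereafter.
Already in the invoice (seller's account under FOB): inland to port, origin terminal — exclude.
CIF value = FOB price + freight + insurance = 100350.33 + 8957.45 + 509.66 = 109817.44
Ad valorem component: 109817.44 × 14% = 15374.44
Specific component: 579 × 1.70 = 984.30
Import duty = 15374.44 + 984.30 = 16358.74
Buyer bears: freight 8957.45 + insurance 509.66 + brokerage 390.94 + delivery 1798.55 + duty 16358.74 = 28015.34
Landed cost = invoice 100350.33 + 28015.34 = 128365.67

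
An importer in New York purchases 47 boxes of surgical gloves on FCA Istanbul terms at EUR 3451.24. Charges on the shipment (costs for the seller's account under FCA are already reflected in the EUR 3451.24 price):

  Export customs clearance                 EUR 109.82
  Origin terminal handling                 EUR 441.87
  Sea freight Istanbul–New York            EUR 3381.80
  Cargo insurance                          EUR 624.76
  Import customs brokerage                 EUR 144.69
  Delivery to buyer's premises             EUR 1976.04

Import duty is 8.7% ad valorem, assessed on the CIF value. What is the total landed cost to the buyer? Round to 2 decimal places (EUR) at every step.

Total landed cost: EUR 10707.67

FCA: the seller delivers export-cleared goods to the carrier; the buyer bears costs from that point.
Already in the invoice (seller's account under FCA): export clearance — exclude.
CIF value = FCA price + origin terminal + freight + insurance = 3451.24 + 441.87 + 3381.80 + 624.76 = 7899.67
Import duty = 7899.67 × 8.7% = 687.27
Buyer bears: origin terminal 441.87 + freight 3381.80 + insurance 624.76 + brokerage 144.69 + delivery 1976.04 + duty 687.27 = 7256.43
Landed cost = invoice 3451.24 + 7256.43 = 10707.67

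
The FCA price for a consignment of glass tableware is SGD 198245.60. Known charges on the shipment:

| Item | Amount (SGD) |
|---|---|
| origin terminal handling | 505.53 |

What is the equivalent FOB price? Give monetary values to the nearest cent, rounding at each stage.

From FCA to FOB, the seller additionally bears: origin terminal.
FOB price = 198245.60 + 505.53 = 198751.13

FOB price: SGD 198751.13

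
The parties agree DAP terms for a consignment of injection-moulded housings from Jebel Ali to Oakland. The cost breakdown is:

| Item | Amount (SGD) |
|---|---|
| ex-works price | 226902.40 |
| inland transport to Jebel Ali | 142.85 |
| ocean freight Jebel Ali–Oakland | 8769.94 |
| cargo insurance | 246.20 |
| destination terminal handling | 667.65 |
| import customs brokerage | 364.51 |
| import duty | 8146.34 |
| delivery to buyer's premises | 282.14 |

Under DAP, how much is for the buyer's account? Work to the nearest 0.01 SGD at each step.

DAP: the seller bears all costs to the named destination except import duty and clearance.
Seller's account: goods 226902.40 + inland to port 142.85 + freight 8769.94 + insurance 246.20 + destination terminal 667.65 + delivery 282.14 = 237011.18
Buyer's account: brokerage 364.51 + duty 8146.34 = 8510.85

Buyer's account: SGD 8510.85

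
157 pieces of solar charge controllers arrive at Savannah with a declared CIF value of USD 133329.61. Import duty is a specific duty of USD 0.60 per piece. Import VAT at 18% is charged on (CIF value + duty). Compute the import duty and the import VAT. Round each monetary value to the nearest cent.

Import duty: USD 94.20; import VAT: USD 24016.29

Import duty = 157 × 0.60 = 94.20
VAT base = CIF + duty = 133329.61 + 94.20 = 133423.81
Import VAT = 133423.81 × 18% = 24016.29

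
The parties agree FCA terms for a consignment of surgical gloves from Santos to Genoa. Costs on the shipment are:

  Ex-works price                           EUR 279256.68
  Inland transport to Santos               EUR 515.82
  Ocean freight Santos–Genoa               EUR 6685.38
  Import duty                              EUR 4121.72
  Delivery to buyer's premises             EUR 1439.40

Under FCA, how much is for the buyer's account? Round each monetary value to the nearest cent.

Buyer's account: EUR 12246.50

FCA: the seller delivers export-cleared goods to the carrier; the buyer bears costs from that point.
Seller's account: goods 279256.68 + inland to port 515.82 = 279772.50
Buyer's account: freight 6685.38 + duty 4121.72 + delivery 1439.40 = 12246.50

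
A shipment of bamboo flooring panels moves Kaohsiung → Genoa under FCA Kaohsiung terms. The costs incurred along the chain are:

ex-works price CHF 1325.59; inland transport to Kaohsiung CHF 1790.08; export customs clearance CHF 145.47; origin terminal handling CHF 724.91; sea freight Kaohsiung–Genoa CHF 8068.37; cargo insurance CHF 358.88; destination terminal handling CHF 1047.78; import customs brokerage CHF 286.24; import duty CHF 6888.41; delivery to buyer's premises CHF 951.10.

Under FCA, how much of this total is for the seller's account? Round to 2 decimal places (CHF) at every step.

FCA: the seller delivers export-cleared goods to the carrier; the buyer bears costs from that point.
Seller's account: goods 1325.59 + inland to port 1790.08 + export clearance 145.47 = 3261.14
Buyer's account: origin terminal 724.91 + freight 8068.37 + insurance 358.88 + destination terminal 1047.78 + brokerage 286.24 + duty 6888.41 + delivery 951.10 = 18325.69

Seller's account: CHF 3261.14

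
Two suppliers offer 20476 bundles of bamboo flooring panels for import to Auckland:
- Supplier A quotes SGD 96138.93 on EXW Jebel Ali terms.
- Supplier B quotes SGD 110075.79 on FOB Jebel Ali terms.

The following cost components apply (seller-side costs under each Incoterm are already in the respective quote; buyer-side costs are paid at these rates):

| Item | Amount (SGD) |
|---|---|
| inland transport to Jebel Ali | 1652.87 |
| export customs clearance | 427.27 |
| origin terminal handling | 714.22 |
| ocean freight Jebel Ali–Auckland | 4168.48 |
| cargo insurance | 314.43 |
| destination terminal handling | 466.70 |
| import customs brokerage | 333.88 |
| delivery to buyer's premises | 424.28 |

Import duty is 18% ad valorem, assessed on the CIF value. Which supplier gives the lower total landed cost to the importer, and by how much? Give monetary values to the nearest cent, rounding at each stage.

Supplier A (EXW):
CIF value = EXW price + inland to port + export clearance + origin terminal + freight + insurance = 96138.93 + 1652.87 + 427.27 + 714.22 + 4168.48 + 314.43 = 103416.20
Import duty = 103416.20 × 18% = 18614.92
Buyer bears (A): 1652.87 + 427.27 + 714.22 + 4168.48 + 314.43 + 466.70 + 333.88 + 424.28 = 8502.13
Landed cost (A) = invoice 96138.93 + 8502.13 + duty 18614.92 = 123255.98
Supplier B (FOB):
CIF value = FOB price + freight + insurance = 110075.79 + 4168.48 + 314.43 = 114558.70
Import duty = 114558.70 × 18% = 20620.57
Buyer bears (B): 4168.48 + 314.43 + 466.70 + 333.88 + 424.28 = 5707.77
Landed cost (B) = invoice 110075.79 + 5707.77 + duty 20620.57 = 136404.13
Difference = |123255.98 − 136404.13| = 13148.15

Supplier A is cheaper by SGD 13148.15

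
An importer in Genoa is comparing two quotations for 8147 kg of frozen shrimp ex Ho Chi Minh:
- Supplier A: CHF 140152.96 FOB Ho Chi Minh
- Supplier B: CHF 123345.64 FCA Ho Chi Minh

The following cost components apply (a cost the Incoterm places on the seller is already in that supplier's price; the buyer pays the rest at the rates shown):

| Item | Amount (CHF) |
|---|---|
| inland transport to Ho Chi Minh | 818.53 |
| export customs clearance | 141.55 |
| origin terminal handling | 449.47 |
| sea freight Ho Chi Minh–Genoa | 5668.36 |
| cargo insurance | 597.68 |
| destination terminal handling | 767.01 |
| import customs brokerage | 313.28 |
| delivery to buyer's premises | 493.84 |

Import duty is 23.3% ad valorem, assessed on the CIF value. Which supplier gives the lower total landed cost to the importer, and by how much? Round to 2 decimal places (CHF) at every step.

Supplier B is cheaper by CHF 20169.23

Supplier A (FOB):
CIF value = FOB price + freight + insurance = 140152.96 + 5668.36 + 597.68 = 146419.00
Import duty = 146419.00 × 23.3% = 34115.63
Buyer bears (A): 5668.36 + 597.68 + 767.01 + 313.28 + 493.84 = 7840.17
Landed cost (A) = invoice 140152.96 + 7840.17 + duty 34115.63 = 182108.76
Supplier B (FCA):
CIF value = FCA price + origin terminal + freight + insurance = 123345.64 + 449.47 + 5668.36 + 597.68 = 130061.15
Import duty = 130061.15 × 23.3% = 30304.25
Buyer bears (B): 449.47 + 5668.36 + 597.68 + 767.01 + 313.28 + 493.84 = 8289.64
Landed cost (B) = invoice 123345.64 + 8289.64 + duty 30304.25 = 161939.53
Difference = |182108.76 − 161939.53| = 20169.23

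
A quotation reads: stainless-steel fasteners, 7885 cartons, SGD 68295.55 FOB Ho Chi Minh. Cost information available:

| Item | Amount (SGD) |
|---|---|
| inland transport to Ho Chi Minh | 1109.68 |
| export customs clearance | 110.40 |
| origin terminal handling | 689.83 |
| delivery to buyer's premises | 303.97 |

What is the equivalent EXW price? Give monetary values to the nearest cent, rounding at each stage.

EXW price: SGD 66385.64

Not relevant to the conversion: delivery — on the buyer under both terms; not part of either seller's price.
From FOB to EXW, the seller no longer bears: inland to port, export clearance, origin terminal.
EXW price = 68295.55 − 1109.68 − 110.40 − 689.83 = 66385.64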